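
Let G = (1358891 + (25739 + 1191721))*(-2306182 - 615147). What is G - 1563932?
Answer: -7526370454411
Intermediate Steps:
G = -7526368890479 (G = (1358891 + 1217460)*(-2921329) = 2576351*(-2921329) = -7526368890479)
G - 1563932 = -7526368890479 - 1563932 = -7526370454411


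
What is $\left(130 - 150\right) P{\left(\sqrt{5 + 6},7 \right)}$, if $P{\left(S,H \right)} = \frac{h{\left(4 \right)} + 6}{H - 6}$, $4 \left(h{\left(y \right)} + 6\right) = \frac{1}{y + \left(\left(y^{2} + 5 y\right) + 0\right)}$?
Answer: $- \frac{1}{8} \approx -0.125$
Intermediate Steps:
$h{\left(y \right)} = -6 + \frac{1}{4 \left(y^{2} + 6 y\right)}$ ($h{\left(y \right)} = -6 + \frac{1}{4 \left(y + \left(\left(y^{2} + 5 y\right) + 0\right)\right)} = -6 + \frac{1}{4 \left(y + \left(y^{2} + 5 y\right)\right)} = -6 + \frac{1}{4 \left(y^{2} + 6 y\right)}$)
$P{\left(S,H \right)} = \frac{1}{160 \left(-6 + H\right)}$ ($P{\left(S,H \right)} = \frac{\frac{1 - 576 - 24 \cdot 4^{2}}{4 \cdot 4 \left(6 + 4\right)} + 6}{H - 6} = \frac{\frac{1}{4} \cdot \frac{1}{4} \cdot \frac{1}{10} \left(1 - 576 - 384\right) + 6}{-6 + H} = \frac{\frac{1}{4} \cdot \frac{1}{4} \cdot \frac{1}{10} \left(-959\right) + 6}{-6 + H} = \frac{- \frac{959}{160} + 6}{-6 + H} = \frac{1}{160 \left(-6 + H\right)}$)
$\left(130 - 150\right) P{\left(\sqrt{5 + 6},7 \right)} = \left(130 - 150\right) \frac{1}{160 \left(-6 + 7\right)} = - 20 \frac{1}{160 \cdot 1} = - 20 \cdot \frac{1}{160} \cdot 1 = \left(-20\right) \frac{1}{160} = - \frac{1}{8}$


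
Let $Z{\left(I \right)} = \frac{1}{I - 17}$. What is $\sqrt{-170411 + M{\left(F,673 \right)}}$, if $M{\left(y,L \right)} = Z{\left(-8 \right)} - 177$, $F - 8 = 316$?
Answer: $\frac{i \sqrt{4264701}}{5} \approx 413.02 i$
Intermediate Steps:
$F = 324$ ($F = 8 + 316 = 324$)
$Z{\left(I \right)} = \frac{1}{-17 + I}$
$M{\left(y,L \right)} = - \frac{4426}{25}$ ($M{\left(y,L \right)} = \frac{1}{-17 - 8} - 177 = \frac{1}{-25} - 177 = - \frac{1}{25} - 177 = - \frac{4426}{25}$)
$\sqrt{-170411 + M{\left(F,673 \right)}} = \sqrt{-170411 - \frac{4426}{25}} = \sqrt{- \frac{4264701}{25}} = \frac{i \sqrt{4264701}}{5}$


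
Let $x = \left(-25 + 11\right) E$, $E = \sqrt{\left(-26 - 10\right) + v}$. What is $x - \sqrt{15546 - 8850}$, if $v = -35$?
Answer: $- 6 \sqrt{186} - 14 i \sqrt{71} \approx -81.829 - 117.97 i$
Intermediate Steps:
$E = i \sqrt{71}$ ($E = \sqrt{\left(-26 - 10\right) - 35} = \sqrt{-36 - 35} = \sqrt{-71} = i \sqrt{71} \approx 8.4261 i$)
$x = - 14 i \sqrt{71}$ ($x = \left(-25 + 11\right) i \sqrt{71} = - 14 i \sqrt{71} \approx - 117.97 i$)
$x - \sqrt{15546 - 8850} = - 14 i \sqrt{71} - \sqrt{15546 - 8850} = - 14 i \sqrt{71} - \sqrt{6696} = - 14 i \sqrt{71} - 6 \sqrt{186} = - 6 \sqrt{186} - 14 i \sqrt{71}$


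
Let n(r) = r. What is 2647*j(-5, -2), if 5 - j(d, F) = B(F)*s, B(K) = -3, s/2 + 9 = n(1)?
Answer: -113821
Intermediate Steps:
s = -16 (s = -18 + 2*1 = -18 + 2 = -16)
j(d, F) = -43 (j(d, F) = 5 - (-3)*(-16) = 5 - 1*48 = 5 - 48 = -43)
2647*j(-5, -2) = 2647*(-43) = -113821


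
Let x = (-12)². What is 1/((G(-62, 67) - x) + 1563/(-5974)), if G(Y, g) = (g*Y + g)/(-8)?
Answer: 23896/8760593 ≈ 0.0027277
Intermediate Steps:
x = 144
G(Y, g) = -g/8 - Y*g/8 (G(Y, g) = (Y*g + g)*(-⅛) = (g + Y*g)*(-⅛) = -g/8 - Y*g/8)
1/((G(-62, 67) - x) + 1563/(-5974)) = 1/((-⅛*67*(1 - 62) - 1*144) + 1563/(-5974)) = 1/((-⅛*67*(-61) - 144) + 1563*(-1/5974)) = 1/((4087/8 - 144) - 1563/5974) = 1/(2935/8 - 1563/5974) = 1/(8760593/23896) = 23896/8760593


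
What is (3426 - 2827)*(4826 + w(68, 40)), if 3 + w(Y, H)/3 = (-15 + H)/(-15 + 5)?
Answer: 5761781/2 ≈ 2.8809e+6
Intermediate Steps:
w(Y, H) = -9/2 - 3*H/10 (w(Y, H) = -9 + 3*((-15 + H)/(-15 + 5)) = -9 + 3*((-15 + H)/(-10)) = -9 + 3*((-15 + H)*(-1/10)) = -9 + 3*(3/2 - H/10) = -9 + (9/2 - 3*H/10) = -9/2 - 3*H/10)
(3426 - 2827)*(4826 + w(68, 40)) = (3426 - 2827)*(4826 + (-9/2 - 3/10*40)) = 599*(4826 + (-9/2 - 12)) = 599*(4826 - 33/2) = 599*(9619/2) = 5761781/2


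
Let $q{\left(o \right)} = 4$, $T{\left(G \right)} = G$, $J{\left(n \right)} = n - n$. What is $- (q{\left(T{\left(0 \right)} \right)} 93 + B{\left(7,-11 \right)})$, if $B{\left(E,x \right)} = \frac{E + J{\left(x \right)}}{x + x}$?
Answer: $- \frac{8177}{22} \approx -371.68$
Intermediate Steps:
$J{\left(n \right)} = 0$
$B{\left(E,x \right)} = \frac{E}{2 x}$ ($B{\left(E,x \right)} = \frac{E + 0}{x + x} = \frac{E}{2 x}$)
$- (q{\left(T{\left(0 \right)} \right)} 93 + B{\left(7,-11 \right)}) = - (4 \cdot 93 + \frac{1}{2} \cdot 7 \frac{1}{-11}) = - (372 + \frac{1}{2} \cdot 7 \left(- \frac{1}{11}\right)) = - (372 - \frac{7}{22}) = \left(-1\right) \frac{8177}{22} = - \frac{8177}{22}$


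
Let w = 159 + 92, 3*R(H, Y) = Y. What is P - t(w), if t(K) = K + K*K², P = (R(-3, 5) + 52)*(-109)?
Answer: -47458055/3 ≈ -1.5819e+7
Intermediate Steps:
R(H, Y) = Y/3
w = 251
P = -17549/3 (P = ((⅓)*5 + 52)*(-109) = (5/3 + 52)*(-109) = (161/3)*(-109) = -17549/3 ≈ -5849.7)
t(K) = K + K³
P - t(w) = -17549/3 - (251 + 251³) = -17549/3 - (251 + 15813251) = -17549/3 - 1*15813502 = -17549/3 - 15813502 = -47458055/3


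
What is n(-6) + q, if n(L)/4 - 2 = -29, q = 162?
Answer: 54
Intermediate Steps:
n(L) = -108 (n(L) = 8 + 4*(-29) = 8 - 116 = -108)
n(-6) + q = -108 + 162 = 54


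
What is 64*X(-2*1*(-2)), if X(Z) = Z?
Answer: 256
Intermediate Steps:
64*X(-2*1*(-2)) = 64*(-2*1*(-2)) = 64*(-2*(-2)) = 64*4 = 256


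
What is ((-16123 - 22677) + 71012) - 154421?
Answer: -122209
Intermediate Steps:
((-16123 - 22677) + 71012) - 154421 = (-38800 + 71012) - 154421 = 32212 - 154421 = -122209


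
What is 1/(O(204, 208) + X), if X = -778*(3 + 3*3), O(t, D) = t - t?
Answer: -1/9336 ≈ -0.00010711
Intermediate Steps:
O(t, D) = 0
X = -9336 (X = -778*(3 + 9) = -778*12 = -9336)
1/(O(204, 208) + X) = 1/(0 - 9336) = 1/(-9336) = -1/9336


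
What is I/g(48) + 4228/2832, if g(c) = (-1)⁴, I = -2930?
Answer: -2073383/708 ≈ -2928.5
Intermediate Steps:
g(c) = 1
I/g(48) + 4228/2832 = -2930/1 + 4228/2832 = -2930*1 + 4228*(1/2832) = -2930 + 1057/708 = -2073383/708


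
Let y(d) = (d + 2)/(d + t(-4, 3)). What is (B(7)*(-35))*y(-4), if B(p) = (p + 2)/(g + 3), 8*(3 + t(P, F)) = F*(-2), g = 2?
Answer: -504/31 ≈ -16.258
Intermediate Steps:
t(P, F) = -3 - F/4 (t(P, F) = -3 + (F*(-2))/8 = -3 + (-2*F)/8 = -3 - F/4)
y(d) = (2 + d)/(-15/4 + d) (y(d) = (d + 2)/(d + (-3 - 1/4*3)) = (2 + d)/(d + (-3 - 3/4)) = (2 + d)/(d - 15/4) = (2 + d)/(-15/4 + d))
B(p) = 2/5 + p/5 (B(p) = (p + 2)/(2 + 3) = (2 + p)/5 = (2 + p)*(1/5) = 2/5 + p/5)
(B(7)*(-35))*y(-4) = ((2/5 + (1/5)*7)*(-35))*(4*(2 - 4)/(-15 + 4*(-4))) = ((2/5 + 7/5)*(-35))*(4*(-2)/(-15 - 16)) = ((9/5)*(-35))*(4*(-2)/(-31)) = -252*(-1)*(-2)/31 = -63*8/31 = -504/31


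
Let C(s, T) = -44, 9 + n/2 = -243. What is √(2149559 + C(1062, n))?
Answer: 3*√238835 ≈ 1466.1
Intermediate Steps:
n = -504 (n = -18 + 2*(-243) = -18 - 486 = -504)
√(2149559 + C(1062, n)) = √(2149559 - 44) = √2149515 = 3*√238835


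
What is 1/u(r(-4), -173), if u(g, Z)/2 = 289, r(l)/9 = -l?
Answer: 1/578 ≈ 0.0017301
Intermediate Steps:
r(l) = -9*l (r(l) = 9*(-l) = -9*l)
u(g, Z) = 578 (u(g, Z) = 2*289 = 578)
1/u(r(-4), -173) = 1/578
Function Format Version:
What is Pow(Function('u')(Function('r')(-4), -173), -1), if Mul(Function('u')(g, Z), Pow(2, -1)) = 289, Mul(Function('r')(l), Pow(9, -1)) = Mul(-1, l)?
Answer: Rational(1, 578) ≈ 0.0017301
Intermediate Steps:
Function('r')(l) = Mul(-9, l) (Function('r')(l) = Mul(9, Mul(-1, l)) = Mul(-9, l))
Function('u')(g, Z) = 578 (Function('u')(g, Z) = Mul(2, 289) = 578)
Pow(Function('u')(Function('r')(-4), -173), -1) = Pow(578, -1) = Rational(1, 578)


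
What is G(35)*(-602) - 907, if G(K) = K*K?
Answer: -738357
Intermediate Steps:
G(K) = K²
G(35)*(-602) - 907 = 35²*(-602) - 907 = 1225*(-602) - 907 = -737450 - 907 = -738357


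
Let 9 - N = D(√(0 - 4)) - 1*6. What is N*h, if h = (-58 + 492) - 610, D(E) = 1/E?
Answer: -2640 - 88*I ≈ -2640.0 - 88.0*I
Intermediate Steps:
D(E) = 1/E
N = 15 + I/2 (N = 9 - (1/(√(0 - 4)) - 1*6) = 9 - (1/(√(-4)) - 6) = 9 - (1/(2*I) - 6) = 9 - (-I/2 - 6) = 9 - (-6 - I/2) = 9 + (6 + I/2) = 15 + I/2 ≈ 15.0 + 0.5*I)
h = -176 (h = 434 - 610 = -176)
N*h = (15 + I/2)*(-176) = -2640 - 88*I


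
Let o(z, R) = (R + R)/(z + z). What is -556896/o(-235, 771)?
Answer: 43623520/257 ≈ 1.6974e+5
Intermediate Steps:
o(z, R) = R/z (o(z, R) = (2*R)/((2*z)) = (2*R)*(1/(2*z)) = R/z)
-556896/o(-235, 771) = -556896/(771/(-235)) = -556896/(771*(-1/235)) = -556896/(-771/235) = -556896*(-235/771) = 43623520/257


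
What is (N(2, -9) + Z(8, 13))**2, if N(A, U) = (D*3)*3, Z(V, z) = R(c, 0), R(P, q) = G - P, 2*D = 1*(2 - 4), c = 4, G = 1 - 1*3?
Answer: 225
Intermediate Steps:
G = -2 (G = 1 - 3 = -2)
D = -1 (D = (1*(2 - 4))/2 = (1*(-2))/2 = (1/2)*(-2) = -1)
R(P, q) = -2 - P
Z(V, z) = -6 (Z(V, z) = -2 - 1*4 = -2 - 4 = -6)
N(A, U) = -9 (N(A, U) = -1*3*3 = -3*3 = -9)
(N(2, -9) + Z(8, 13))**2 = (-9 - 6)**2 = (-15)**2 = 225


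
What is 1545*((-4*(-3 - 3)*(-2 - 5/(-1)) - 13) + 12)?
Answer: 109695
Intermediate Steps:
1545*((-4*(-3 - 3)*(-2 - 5/(-1)) - 13) + 12) = 1545*((-(-24)*(-2 - 5*(-1)) - 13) + 12) = 1545*((-(-24)*(-2 + 5) - 13) + 12) = 1545*((-(-24)*3 - 13) + 12) = 1545*((-4*(-18) - 13) + 12) = 1545*((72 - 13) + 12) = 1545*(59 + 12) = 1545*71 = 109695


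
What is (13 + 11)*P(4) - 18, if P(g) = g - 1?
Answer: 54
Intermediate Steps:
P(g) = -1 + g
(13 + 11)*P(4) - 18 = (13 + 11)*(-1 + 4) - 18 = 24*3 - 18 = 72 - 18 = 54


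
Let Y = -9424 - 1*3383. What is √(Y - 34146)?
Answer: 3*I*√5217 ≈ 216.69*I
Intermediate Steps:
Y = -12807 (Y = -9424 - 3383 = -12807)
√(Y - 34146) = √(-12807 - 34146) = √(-46953) = 3*I*√5217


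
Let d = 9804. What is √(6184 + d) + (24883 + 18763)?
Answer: 43646 + 2*√3997 ≈ 43772.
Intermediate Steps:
√(6184 + d) + (24883 + 18763) = √(6184 + 9804) + (24883 + 18763) = √15988 + 43646 = 2*√3997 + 43646 = 43646 + 2*√3997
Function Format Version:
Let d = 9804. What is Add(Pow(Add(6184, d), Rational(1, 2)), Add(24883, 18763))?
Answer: Add(43646, Mul(2, Pow(3997, Rational(1, 2)))) ≈ 43772.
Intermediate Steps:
Add(Pow(Add(6184, d), Rational(1, 2)), Add(24883, 18763)) = Add(Pow(Add(6184, 9804), Rational(1, 2)), Add(24883, 18763)) = Add(Pow(15988, Rational(1, 2)), 43646) = Add(Mul(2, Pow(3997, Rational(1, 2))), 43646) = Add(43646, Mul(2, Pow(3997, Rational(1, 2))))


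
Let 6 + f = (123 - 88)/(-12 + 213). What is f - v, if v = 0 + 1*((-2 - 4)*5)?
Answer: 4859/201 ≈ 24.174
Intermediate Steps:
f = -1171/201 (f = -6 + (123 - 88)/(-12 + 213) = -6 + 35/201 = -1171/201 ≈ -5.8259)
v = -30 (v = 0 + 1*(-6*5) = 0 + 1*(-30) = 0 - 30 = -30)
f - v = -1171/201 - 1*(-30) = -1171/201 + 30 = 4859/201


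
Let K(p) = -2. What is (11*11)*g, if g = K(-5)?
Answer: -242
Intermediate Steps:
g = -2
(11*11)*g = (11*11)*(-2) = 121*(-2) = -242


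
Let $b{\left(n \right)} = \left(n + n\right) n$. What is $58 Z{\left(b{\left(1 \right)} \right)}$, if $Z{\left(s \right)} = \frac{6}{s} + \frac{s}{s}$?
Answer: $232$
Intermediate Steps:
$b{\left(n \right)} = 2 n^{2}$ ($b{\left(n \right)} = 2 n n = 2 n^{2}$)
$Z{\left(s \right)} = 1 + \frac{6}{s}$ ($Z{\left(s \right)} = \frac{6}{s} + 1 = 1 + \frac{6}{s}$)
$58 Z{\left(b{\left(1 \right)} \right)} = 58 \frac{6 + 2 \cdot 1^{2}}{2 \cdot 1^{2}} = 58 \frac{6 + 2 \cdot 1}{2 \cdot 1} = 58 \frac{6 + 2}{2} = 58 \cdot \frac{1}{2} \cdot 8 = 58 \cdot 4 = 232$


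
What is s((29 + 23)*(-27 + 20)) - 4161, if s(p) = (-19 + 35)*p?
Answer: -9985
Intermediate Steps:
s(p) = 16*p
s((29 + 23)*(-27 + 20)) - 4161 = 16*((29 + 23)*(-27 + 20)) - 4161 = 16*(52*(-7)) - 4161 = 16*(-364) - 4161 = -5824 - 4161 = -9985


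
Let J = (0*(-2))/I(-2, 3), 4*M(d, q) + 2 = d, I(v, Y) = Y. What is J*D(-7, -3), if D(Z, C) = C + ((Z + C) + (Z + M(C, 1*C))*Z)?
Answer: 0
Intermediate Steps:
M(d, q) = -½ + d/4
D(Z, C) = Z + 2*C + Z*(-½ + Z + C/4) (D(Z, C) = C + ((Z + C) + (Z + (-½ + C/4))*Z) = C + ((C + Z) + (-½ + Z + C/4)*Z) = C + ((C + Z) + Z*(-½ + Z + C/4)) = C + (C + Z + Z*(-½ + Z + C/4)) = Z + 2*C + Z*(-½ + Z + C/4))
J = 0 (J = (0*(-2))/3 = 0*(⅓) = 0)
J*D(-7, -3) = 0*((-7)² + (½)*(-7) + 2*(-3) + (¼)*(-3)*(-7)) = 0*(49 - 7/2 - 6 + 21/4) = 0*(179/4) = 0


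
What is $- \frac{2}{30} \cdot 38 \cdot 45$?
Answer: $-114$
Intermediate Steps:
$- \frac{2}{30} \cdot 38 \cdot 45 = \left(-2\right) \frac{1}{30} \cdot 38 \cdot 45 = \left(- \frac{1}{15}\right) 38 \cdot 45 = \left(- \frac{38}{15}\right) 45 = -114$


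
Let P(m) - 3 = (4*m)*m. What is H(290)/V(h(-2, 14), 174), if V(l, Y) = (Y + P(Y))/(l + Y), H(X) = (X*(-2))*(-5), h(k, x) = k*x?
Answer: 423400/121281 ≈ 3.4911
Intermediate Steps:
P(m) = 3 + 4*m² (P(m) = 3 + (4*m)*m = 3 + 4*m²)
H(X) = 10*X (H(X) = -2*X*(-5) = 10*X)
V(l, Y) = (3 + Y + 4*Y²)/(Y + l) (V(l, Y) = (Y + (3 + 4*Y²))/(l + Y) = (3 + Y + 4*Y²)/(Y + l))
H(290)/V(h(-2, 14), 174) = (10*290)/(((3 + 174 + 4*174²)/(174 - 2*14))) = 2900/(((3 + 174 + 4*30276)/(174 - 28))) = 2900/(((3 + 174 + 121104)/146)) = 2900/(((1/146)*121281)) = 2900/(121281/146) = 2900*(146/121281) = 423400/121281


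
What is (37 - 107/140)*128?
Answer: 162336/35 ≈ 4638.2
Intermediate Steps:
(37 - 107/140)*128 = (5073/140)*128 = 162336/35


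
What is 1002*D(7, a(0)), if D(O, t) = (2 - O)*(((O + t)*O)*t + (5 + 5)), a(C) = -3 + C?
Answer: 370740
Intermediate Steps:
D(O, t) = (2 - O)*(10 + O*t*(O + t)) (D(O, t) = (2 - O)*((O*(O + t))*t + 10) = (2 - O)*(O*t*(O + t) + 10) = (2 - O)*(10 + O*t*(O + t)))
1002*D(7, a(0)) = 1002*(20 - 10*7 - 1*(-3 + 0)*7³ - 1*7²*(-3 + 0)² + 2*7*(-3 + 0)² + 2*(-3 + 0)*7²) = 1002*(20 - 70 - 1*(-3)*343 - 1*49*(-3)² + 2*7*(-3)² + 2*(-3)*49) = 1002*(20 - 70 + 1029 - 1*49*9 + 2*7*9 - 294) = 1002*(20 - 70 + 1029 - 441 + 126 - 294) = 1002*370 = 370740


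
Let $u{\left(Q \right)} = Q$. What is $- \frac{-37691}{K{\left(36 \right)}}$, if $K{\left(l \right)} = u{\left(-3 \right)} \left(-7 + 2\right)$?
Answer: $\frac{37691}{15} \approx 2512.7$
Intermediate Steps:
$K{\left(l \right)} = 15$ ($K{\left(l \right)} = - 3 \left(-7 + 2\right) = \left(-3\right) \left(-5\right) = 15$)
$- \frac{-37691}{K{\left(36 \right)}} = - \frac{-37691}{15} = \left(-1\right) \left(- \frac{37691}{15}\right) = \frac{37691}{15}$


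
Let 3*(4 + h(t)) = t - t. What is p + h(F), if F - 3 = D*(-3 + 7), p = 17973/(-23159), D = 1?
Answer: -110609/23159 ≈ -4.7761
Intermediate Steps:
p = -17973/23159 (p = 17973*(-1/23159) = -17973/23159 ≈ -0.77607)
F = 7 (F = 3 + 1*(-3 + 7) = 3 + 1*4 = 3 + 4 = 7)
h(t) = -4 (h(t) = -4 + (t - t)/3 = -4 + (⅓)*0 = -4 + 0 = -4)
p + h(F) = -17973/23159 - 4 = -110609/23159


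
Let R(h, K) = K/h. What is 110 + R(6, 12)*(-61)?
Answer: -12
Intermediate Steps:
110 + R(6, 12)*(-61) = 110 + (12/6)*(-61) = 110 + (12*(⅙))*(-61) = 110 + 2*(-61) = 110 - 122 = -12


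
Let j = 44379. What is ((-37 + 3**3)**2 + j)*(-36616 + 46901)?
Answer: 457466515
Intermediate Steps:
((-37 + 3**3)**2 + j)*(-36616 + 46901) = ((-37 + 3**3)**2 + 44379)*(-36616 + 46901) = ((-37 + 27)**2 + 44379)*10285 = ((-10)**2 + 44379)*10285 = (100 + 44379)*10285 = 44479*10285 = 457466515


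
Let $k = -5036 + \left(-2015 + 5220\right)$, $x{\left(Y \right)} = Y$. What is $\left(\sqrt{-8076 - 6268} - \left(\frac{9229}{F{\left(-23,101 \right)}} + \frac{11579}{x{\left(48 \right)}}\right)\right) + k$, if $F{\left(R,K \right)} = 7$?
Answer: $- \frac{1139261}{336} + 2 i \sqrt{3586} \approx -3390.7 + 119.77 i$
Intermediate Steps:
$k = -1831$ ($k = -5036 + 3205 = -1831$)
$\left(\sqrt{-8076 - 6268} - \left(\frac{9229}{F{\left(-23,101 \right)}} + \frac{11579}{x{\left(48 \right)}}\right)\right) + k = \left(\sqrt{-8076 - 6268} - \left(\frac{9229}{7} + \frac{11579}{48}\right)\right) - 1831 = \left(\sqrt{-14344} - \frac{524045}{336}\right) - 1831 = \left(2 i \sqrt{3586} - \frac{524045}{336}\right) - 1831 = \left(- \frac{524045}{336} + 2 i \sqrt{3586}\right) - 1831 = - \frac{1139261}{336} + 2 i \sqrt{3586}$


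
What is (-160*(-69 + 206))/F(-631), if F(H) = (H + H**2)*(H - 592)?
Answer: 2192/48617919 ≈ 4.5086e-5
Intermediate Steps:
F(H) = (-592 + H)*(H + H**2) (F(H) = (H + H**2)*(-592 + H) = (-592 + H)*(H + H**2))
(-160*(-69 + 206))/F(-631) = (-160*(-69 + 206))/((-631*(-592 + (-631)**2 - 591*(-631)))) = (-160*137)/((-631*(-592 + 398161 + 372921))) = -21920/((-631*770490)) = -21920/(-486179190) = -21920*(-1/486179190) = 2192/48617919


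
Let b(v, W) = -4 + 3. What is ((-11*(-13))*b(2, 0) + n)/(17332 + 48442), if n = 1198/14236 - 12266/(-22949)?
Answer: -23258134587/10744247490068 ≈ -0.0021647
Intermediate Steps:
b(v, W) = -1
n = 101055839/163350982 (n = 1198*(1/14236) - 12266*(-1/22949) = 599/7118 + 12266/22949 = 101055839/163350982 ≈ 0.61864)
((-11*(-13))*b(2, 0) + n)/(17332 + 48442) = (-11*(-13)*(-1) + 101055839/163350982)/(17332 + 48442) = (143*(-1) + 101055839/163350982)/65774 = (-143 + 101055839/163350982)*(1/65774) = -23258134587/163350982*1/65774 = -23258134587/10744247490068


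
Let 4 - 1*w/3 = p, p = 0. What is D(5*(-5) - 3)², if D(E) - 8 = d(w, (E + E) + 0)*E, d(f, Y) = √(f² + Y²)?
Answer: 2571584 - 1792*√205 ≈ 2.5459e+6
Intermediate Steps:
w = 12 (w = 12 - 3*0 = 12 + 0 = 12)
d(f, Y) = √(Y² + f²)
D(E) = 8 + E*√(144 + 4*E²) (D(E) = 8 + √(((E + E) + 0)² + 12²)*E = 8 + √((2*E + 0)² + 144)*E = 8 + √((2*E)² + 144)*E = 8 + √(4*E² + 144)*E = 8 + √(144 + 4*E²)*E = 8 + E*√(144 + 4*E²))
D(5*(-5) - 3)² = (8 + 2*(5*(-5) - 3)*√(36 + (5*(-5) - 3)²))² = (8 + 2*(-25 - 3)*√(36 + (-25 - 3)²))² = (8 + 2*(-28)*√(36 + (-28)²))² = (8 + 2*(-28)*√(36 + 784))² = (8 + 2*(-28)*√820)² = (8 + 2*(-28)*(2*√205))² = (8 - 112*√205)²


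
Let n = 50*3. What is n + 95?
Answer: 245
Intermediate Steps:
n = 150
n + 95 = 150 + 95 = 245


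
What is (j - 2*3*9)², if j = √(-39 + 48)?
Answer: 2601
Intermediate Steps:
j = 3 (j = √9 = 3)
(j - 2*3*9)² = (3 - 2*3*9)² = (3 - 6*9)² = (3 - 54)² = (-51)² = 2601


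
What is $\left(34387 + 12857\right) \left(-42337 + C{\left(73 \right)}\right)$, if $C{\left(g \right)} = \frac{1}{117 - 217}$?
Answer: $- \frac{50004242511}{25} \approx -2.0002 \cdot 10^{9}$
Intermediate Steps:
$C{\left(g \right)} = - \frac{1}{100}$ ($C{\left(g \right)} = \frac{1}{-100} = - \frac{1}{100}$)
$\left(34387 + 12857\right) \left(-42337 + C{\left(73 \right)}\right) = \left(34387 + 12857\right) \left(-42337 - \frac{1}{100}\right) = 47244 \left(- \frac{4233701}{100}\right) = - \frac{50004242511}{25}$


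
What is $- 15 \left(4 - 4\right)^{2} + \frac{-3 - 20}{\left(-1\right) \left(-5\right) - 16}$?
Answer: $\frac{23}{11} \approx 2.0909$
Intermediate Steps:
$- 15 \left(4 - 4\right)^{2} + \frac{-3 - 20}{\left(-1\right) \left(-5\right) - 16} = - 15 \cdot 0^{2} - \frac{23}{5 - 16} = \left(-15\right) 0 - \frac{23}{-11} = 0 - - \frac{23}{11} = 0 + \frac{23}{11} = \frac{23}{11}$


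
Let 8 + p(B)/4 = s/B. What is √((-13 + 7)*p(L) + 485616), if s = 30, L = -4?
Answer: 2*√121497 ≈ 697.13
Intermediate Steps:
p(B) = -32 + 120/B (p(B) = -32 + 4*(30/B) = -32 + 120/B)
√((-13 + 7)*p(L) + 485616) = √((-13 + 7)*(-32 + 120/(-4)) + 485616) = √(-6*(-32 + 120*(-¼)) + 485616) = √(-6*(-32 - 30) + 485616) = √(-6*(-62) + 485616) = √(372 + 485616) = √485988 = 2*√121497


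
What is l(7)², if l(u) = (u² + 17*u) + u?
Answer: 30625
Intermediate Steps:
l(u) = u² + 18*u
l(7)² = (7*(18 + 7))² = (7*25)² = 175² = 30625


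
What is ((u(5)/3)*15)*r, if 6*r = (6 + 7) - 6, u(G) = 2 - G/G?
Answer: 35/6 ≈ 5.8333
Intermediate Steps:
u(G) = 1 (u(G) = 2 - 1*1 = 2 - 1 = 1)
r = 7/6 (r = ((6 + 7) - 6)/6 = (13 - 6)/6 = (⅙)*7 = 7/6 ≈ 1.1667)
((u(5)/3)*15)*r = ((1/3)*15)*(7/6) = ((1*(⅓))*15)*(7/6) = ((⅓)*15)*(7/6) = 5*(7/6) = 35/6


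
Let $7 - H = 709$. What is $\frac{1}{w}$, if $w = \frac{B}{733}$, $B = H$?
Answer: $- \frac{733}{702} \approx -1.0442$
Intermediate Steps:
$H = -702$ ($H = 7 - 709 = -702$)
$B = -702$
$w = - \frac{702}{733} \approx -0.95771$
$\frac{1}{w} = \frac{1}{- \frac{702}{733}} = - \frac{733}{702}$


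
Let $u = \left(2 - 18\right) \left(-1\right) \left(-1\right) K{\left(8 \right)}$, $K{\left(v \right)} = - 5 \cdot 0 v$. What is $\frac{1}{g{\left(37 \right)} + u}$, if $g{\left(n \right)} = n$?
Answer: $\frac{1}{37} \approx 0.027027$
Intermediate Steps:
$K{\left(v \right)} = 0$ ($K{\left(v \right)} = \left(-5\right) 0 = 0$)
$u = 0$ ($u = \left(2 - 18\right) \left(-1\right) \left(-1\right) 0 = \left(-16\right) \left(-1\right) \left(-1\right) 0 = 16 \left(-1\right) 0 = \left(-16\right) 0 = 0$)
$\frac{1}{g{\left(37 \right)} + u} = \frac{1}{37 + 0} = \frac{1}{37}$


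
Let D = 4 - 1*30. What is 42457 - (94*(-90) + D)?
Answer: 50943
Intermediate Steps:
D = -26 (D = 4 - 30 = -26)
42457 - (94*(-90) + D) = 42457 - (94*(-90) - 26) = 42457 - (-8460 - 26) = 42457 - 1*(-8486) = 42457 + 8486 = 50943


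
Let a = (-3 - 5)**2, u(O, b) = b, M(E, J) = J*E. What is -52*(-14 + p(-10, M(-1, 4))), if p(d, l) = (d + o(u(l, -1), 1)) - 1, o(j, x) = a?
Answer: -2028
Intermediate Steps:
M(E, J) = E*J
a = 64 (a = (-8)**2 = 64)
o(j, x) = 64
p(d, l) = 63 + d (p(d, l) = (d + 64) - 1 = (64 + d) - 1 = 63 + d)
-52*(-14 + p(-10, M(-1, 4))) = -52*(-14 + (63 - 10)) = -52*(-14 + 53) = -52*39 = -2028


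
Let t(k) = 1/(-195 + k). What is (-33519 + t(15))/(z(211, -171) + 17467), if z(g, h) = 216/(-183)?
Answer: -368038681/191774700 ≈ -1.9191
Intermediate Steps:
z(g, h) = -72/61 (z(g, h) = 216*(-1/183) = -72/61)
(-33519 + t(15))/(z(211, -171) + 17467) = (-33519 + 1/(-195 + 15))/(-72/61 + 17467) = (-33519 + 1/(-180))/(1065415/61) = (-33519 - 1/180)*(61/1065415) = -6033421/180*61/1065415 = -368038681/191774700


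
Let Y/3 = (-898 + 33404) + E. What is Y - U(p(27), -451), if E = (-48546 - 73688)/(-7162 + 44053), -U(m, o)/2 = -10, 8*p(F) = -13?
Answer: 1198810672/12297 ≈ 97488.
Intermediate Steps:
p(F) = -13/8 (p(F) = (1/8)*(-13) = -13/8)
U(m, o) = 20 (U(m, o) = -2*(-10) = 20)
E = -122234/36891 ≈ -3.3134
Y = 1199056612/12297 (Y = 3*((-898 + 33404) - 122234/36891) = 3*(32506 - 122234/36891) = 3*(1199056612/36891) = 1199056612/12297 ≈ 97508.)
Y - U(p(27), -451) = 1199056612/12297 - 1*20 = 1199056612/12297 - 20 = 1198810672/12297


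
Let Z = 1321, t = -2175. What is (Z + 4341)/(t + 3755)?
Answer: 2831/790 ≈ 3.5835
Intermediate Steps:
(Z + 4341)/(t + 3755) = (1321 + 4341)/(-2175 + 3755) = 5662/1580 = 5662*(1/1580) = 2831/790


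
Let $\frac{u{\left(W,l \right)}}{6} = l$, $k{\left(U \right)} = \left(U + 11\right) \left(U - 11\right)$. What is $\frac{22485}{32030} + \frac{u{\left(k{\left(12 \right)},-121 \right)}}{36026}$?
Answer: $\frac{78679083}{115391278} \approx 0.68185$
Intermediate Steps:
$k{\left(U \right)} = \left(-11 + U\right) \left(11 + U\right)$ ($k{\left(U \right)} = \left(11 + U\right) \left(-11 + U\right) = \left(-11 + U\right) \left(11 + U\right)$)
$u{\left(W,l \right)} = 6 l$
$\frac{22485}{32030} + \frac{u{\left(k{\left(12 \right)},-121 \right)}}{36026} = \frac{22485}{32030} + \frac{6 \left(-121\right)}{36026} = 22485 \cdot \frac{1}{32030} - \frac{363}{18013} = \frac{4497}{6406} - \frac{363}{18013} = \frac{78679083}{115391278}$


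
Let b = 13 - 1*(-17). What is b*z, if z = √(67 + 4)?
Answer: 30*√71 ≈ 252.78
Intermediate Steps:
z = √71 ≈ 8.4261
b = 30 (b = 13 + 17 = 30)
b*z = 30*√71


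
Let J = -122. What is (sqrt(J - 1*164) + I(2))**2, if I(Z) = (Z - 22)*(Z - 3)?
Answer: (20 + I*sqrt(286))**2 ≈ 114.0 + 676.46*I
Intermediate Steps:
I(Z) = (-22 + Z)*(-3 + Z)
(sqrt(J - 1*164) + I(2))**2 = (sqrt(-122 - 1*164) + (66 + 2**2 - 25*2))**2 = (sqrt(-122 - 164) + (66 + 4 - 50))**2 = (sqrt(-286) + 20)**2 = (I*sqrt(286) + 20)**2 = (20 + I*sqrt(286))**2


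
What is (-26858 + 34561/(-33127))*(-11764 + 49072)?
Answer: -33195148433316/33127 ≈ -1.0021e+9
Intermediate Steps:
(-26858 + 34561/(-33127))*(-11764 + 49072) = (-26858 + 34561*(-1/33127))*37308 = (-26858 - 34561/33127)*37308 = -889759527/33127*37308 = -33195148433316/33127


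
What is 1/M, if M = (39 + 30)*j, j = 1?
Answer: 1/69 ≈ 0.014493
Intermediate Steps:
M = 69 (M = (39 + 30)*1 = 69*1 = 69)
1/M = 1/69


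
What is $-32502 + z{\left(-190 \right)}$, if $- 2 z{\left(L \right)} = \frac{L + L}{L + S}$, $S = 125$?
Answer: $- \frac{422564}{13} \approx -32505.0$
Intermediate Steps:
$z{\left(L \right)} = - \frac{L}{125 + L}$ ($z{\left(L \right)} = - \frac{\left(L + L\right) \frac{1}{L + 125}}{2} = - \frac{2 L \frac{1}{125 + L}}{2} = - \frac{L}{125 + L}$)
$-32502 + z{\left(-190 \right)} = -32502 - - \frac{190}{125 - 190} = -32502 - - \frac{190}{-65} = -32502 - \left(-190\right) \left(- \frac{1}{65}\right) = -32502 - \frac{38}{13} = - \frac{422564}{13}$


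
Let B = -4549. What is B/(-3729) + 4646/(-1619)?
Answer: -9960103/6037251 ≈ -1.6498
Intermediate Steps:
B/(-3729) + 4646/(-1619) = -4549/(-3729) + 4646/(-1619) = -4549*(-1/3729) + 4646*(-1/1619) = 4549/3729 - 4646/1619 = -9960103/6037251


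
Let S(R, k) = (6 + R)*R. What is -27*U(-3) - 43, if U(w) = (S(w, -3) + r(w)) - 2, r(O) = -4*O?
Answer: -70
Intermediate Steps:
S(R, k) = R*(6 + R)
U(w) = -2 - 4*w + w*(6 + w) (U(w) = (w*(6 + w) - 4*w) - 2 = (-4*w + w*(6 + w)) - 2 = -2 - 4*w + w*(6 + w))
-27*U(-3) - 43 = -27*(-2 + (-3)**2 + 2*(-3)) - 43 = -27*(-2 + 9 - 6) - 43 = -27*1 - 43 = -27 - 43 = -70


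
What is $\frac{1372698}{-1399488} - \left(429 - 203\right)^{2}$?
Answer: $- \frac{11913603631}{233248} \approx -51077.0$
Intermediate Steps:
$\frac{1372698}{-1399488} - \left(429 - 203\right)^{2} = 1372698 \left(- \frac{1}{1399488}\right) - 226^{2} = - \frac{228783}{233248} - 51076 = - \frac{11913603631}{233248}$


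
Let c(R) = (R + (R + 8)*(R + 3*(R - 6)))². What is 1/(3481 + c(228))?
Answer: 1/44610512425 ≈ 2.2416e-11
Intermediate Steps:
c(R) = (R + (-18 + 4*R)*(8 + R))² (c(R) = (R + (8 + R)*(R + 3*(-6 + R)))² = (R + (8 + R)*(R + (-18 + 3*R)))² = (R + (8 + R)*(-18 + 4*R))² = (R + (-18 + 4*R)*(8 + R))²)
1/(3481 + c(228)) = 1/(3481 + (-144 + 4*228² + 15*228)²) = 1/(3481 + (-144 + 4*51984 + 3420)²) = 1/(3481 + (-144 + 207936 + 3420)²) = 1/(3481 + 211212²) = 1/(3481 + 44610508944) = 1/44610512425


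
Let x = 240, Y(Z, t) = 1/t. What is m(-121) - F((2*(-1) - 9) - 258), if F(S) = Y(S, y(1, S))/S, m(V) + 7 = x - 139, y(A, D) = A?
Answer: 25287/269 ≈ 94.004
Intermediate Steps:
m(V) = 94 (m(V) = -7 + (240 - 139) = -7 + 101 = 94)
F(S) = 1/S (F(S) = 1/(1*S) = 1/S)
m(-121) - F((2*(-1) - 9) - 258) = 94 - 1/((2*(-1) - 9) - 258) = 94 - 1/((-2 - 9) - 258) = 94 - 1/(-11 - 258) = 94 - 1/(-269) = 94 - 1*(-1/269) = 94 + 1/269 = 25287/269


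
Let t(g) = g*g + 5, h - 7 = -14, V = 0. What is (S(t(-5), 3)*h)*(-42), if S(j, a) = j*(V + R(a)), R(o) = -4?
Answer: -35280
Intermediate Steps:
h = -7 (h = 7 - 14 = -7)
t(g) = 5 + g**2 (t(g) = g**2 + 5 = 5 + g**2)
S(j, a) = -4*j (S(j, a) = j*(0 - 4) = j*(-4) = -4*j)
(S(t(-5), 3)*h)*(-42) = (-4*(5 + (-5)**2)*(-7))*(-42) = (-4*(5 + 25)*(-7))*(-42) = (-4*30*(-7))*(-42) = -120*(-7)*(-42) = 840*(-42) = -35280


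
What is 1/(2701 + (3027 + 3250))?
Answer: 1/8978 ≈ 0.00011138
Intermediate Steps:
1/(2701 + (3027 + 3250)) = 1/(2701 + 6277) = 1/8978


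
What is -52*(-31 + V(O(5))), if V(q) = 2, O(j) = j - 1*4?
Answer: 1508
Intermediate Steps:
O(j) = -4 + j (O(j) = j - 4 = -4 + j)
-52*(-31 + V(O(5))) = -52*(-31 + 2) = -52*(-29) = 1508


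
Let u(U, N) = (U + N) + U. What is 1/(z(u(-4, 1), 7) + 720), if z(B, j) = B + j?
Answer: 1/720 ≈ 0.0013889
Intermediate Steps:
u(U, N) = N + 2*U (u(U, N) = (N + U) + U = N + 2*U)
1/(z(u(-4, 1), 7) + 720) = 1/(((1 + 2*(-4)) + 7) + 720) = 1/(((1 - 8) + 7) + 720) = 1/((-7 + 7) + 720) = 1/(0 + 720) = 1/720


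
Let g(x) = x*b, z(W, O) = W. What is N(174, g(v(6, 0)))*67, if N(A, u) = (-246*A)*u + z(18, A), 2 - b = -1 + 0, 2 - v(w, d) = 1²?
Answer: -8602398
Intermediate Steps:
v(w, d) = 1 (v(w, d) = 2 - 1*1² = 2 - 1*1 = 2 - 1 = 1)
b = 3 (b = 2 - (-1 + 0) = 2 - 1*(-1) = 2 + 1 = 3)
g(x) = 3*x (g(x) = x*3 = 3*x)
N(A, u) = 18 - 246*A*u (N(A, u) = (-246*A)*u + 18 = -246*A*u + 18 = 18 - 246*A*u)
N(174, g(v(6, 0)))*67 = (18 - 246*174*3*1)*67 = (18 - 246*174*3)*67 = (18 - 128412)*67 = -128394*67 = -8602398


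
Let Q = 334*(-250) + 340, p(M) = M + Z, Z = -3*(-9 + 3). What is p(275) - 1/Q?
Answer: 24365881/83160 ≈ 293.00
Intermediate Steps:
Z = 18 (Z = -3*(-6) = 18)
p(M) = 18 + M (p(M) = M + 18 = 18 + M)
Q = -83160 (Q = -83500 + 340 = -83160)
p(275) - 1/Q = (18 + 275) - 1/(-83160) = 293 - 1*(-1/83160) = 293 + 1/83160 = 24365881/83160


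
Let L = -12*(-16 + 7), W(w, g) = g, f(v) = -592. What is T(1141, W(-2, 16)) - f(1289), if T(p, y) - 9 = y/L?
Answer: 16231/27 ≈ 601.15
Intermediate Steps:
L = 108 (L = -12*(-9) = 108)
T(p, y) = 9 + y/108
T(1141, W(-2, 16)) - f(1289) = (9 + (1/108)*16) - 1*(-592) = (9 + 4/27) + 592 = 247/27 + 592 = 16231/27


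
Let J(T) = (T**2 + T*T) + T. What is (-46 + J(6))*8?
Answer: 256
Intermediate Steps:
J(T) = T + 2*T**2 (J(T) = (T**2 + T**2) + T = 2*T**2 + T = T + 2*T**2)
(-46 + J(6))*8 = (-46 + 6*(1 + 2*6))*8 = (-46 + 6*(1 + 12))*8 = (-46 + 6*13)*8 = (-46 + 78)*8 = 32*8 = 256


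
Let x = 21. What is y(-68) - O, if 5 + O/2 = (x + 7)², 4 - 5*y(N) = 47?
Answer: -7833/5 ≈ -1566.6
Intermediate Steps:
y(N) = -43/5 (y(N) = ⅘ - ⅕*47 = ⅘ - 47/5 = -43/5)
O = 1558 (O = -10 + 2*(21 + 7)² = -10 + 2*28² = -10 + 2*784 = -10 + 1568 = 1558)
y(-68) - O = -43/5 - 1*1558 = -43/5 - 1558 = -7833/5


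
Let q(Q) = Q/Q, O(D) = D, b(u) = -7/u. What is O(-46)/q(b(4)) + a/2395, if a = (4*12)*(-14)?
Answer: -110842/2395 ≈ -46.281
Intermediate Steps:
q(Q) = 1
a = -672 (a = 48*(-14) = -672)
O(-46)/q(b(4)) + a/2395 = -46/1 - 672/2395 = -46*1 - 672*1/2395 = -46 - 672/2395 = -110842/2395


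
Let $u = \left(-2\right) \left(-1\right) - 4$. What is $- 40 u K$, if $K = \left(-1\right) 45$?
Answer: $-3600$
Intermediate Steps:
$K = -45$
$u = -2$ ($u = 2 - 4 = -2$)
$- 40 u K = \left(-40\right) \left(-2\right) \left(-45\right) = 80 \left(-45\right) = -3600$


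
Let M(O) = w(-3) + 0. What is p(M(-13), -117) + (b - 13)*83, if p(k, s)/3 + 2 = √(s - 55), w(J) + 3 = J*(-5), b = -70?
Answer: -6895 + 6*I*√43 ≈ -6895.0 + 39.345*I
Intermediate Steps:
w(J) = -3 - 5*J (w(J) = -3 + J*(-5) = -3 - 5*J)
M(O) = 12 (M(O) = (-3 - 5*(-3)) + 0 = (-3 + 15) + 0 = 12 + 0 = 12)
p(k, s) = -6 + 3*√(-55 + s) (p(k, s) = -6 + 3*√(s - 55) = -6 + 3*√(-55 + s))
p(M(-13), -117) + (b - 13)*83 = (-6 + 3*√(-55 - 117)) + (-70 - 13)*83 = (-6 + 3*√(-172)) - 83*83 = (-6 + 3*(2*I*√43)) - 6889 = (-6 + 6*I*√43) - 6889 = -6895 + 6*I*√43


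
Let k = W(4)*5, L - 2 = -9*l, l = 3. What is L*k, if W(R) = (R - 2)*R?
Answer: -1000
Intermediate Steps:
L = -25 (L = 2 - 9*3 = 2 - 27 = -25)
W(R) = R*(-2 + R) (W(R) = (-2 + R)*R = R*(-2 + R))
k = 40 (k = (4*(-2 + 4))*5 = (4*2)*5 = 8*5 = 40)
L*k = -25*40 = -1000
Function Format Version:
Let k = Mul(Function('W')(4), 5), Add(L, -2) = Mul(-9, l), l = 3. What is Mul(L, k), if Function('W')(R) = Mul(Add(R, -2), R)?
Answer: -1000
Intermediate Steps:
L = -25 (L = Add(2, Mul(-9, 3)) = Add(2, -27) = -25)
Function('W')(R) = Mul(R, Add(-2, R)) (Function('W')(R) = Mul(Add(-2, R), R) = Mul(R, Add(-2, R)))
k = 40 (k = Mul(Mul(4, Add(-2, 4)), 5) = Mul(Mul(4, 2), 5) = Mul(8, 5) = 40)
Mul(L, k) = Mul(-25, 40) = -1000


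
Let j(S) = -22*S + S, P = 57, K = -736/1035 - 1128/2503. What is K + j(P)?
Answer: -134954951/112635 ≈ -1198.2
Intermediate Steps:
K = -130856/112635 (K = -736*1/1035 - 1128*1/2503 = -32/45 - 1128/2503 = -130856/112635 ≈ -1.1618)
j(S) = -21*S
K + j(P) = -130856/112635 - 21*57 = -130856/112635 - 1197 = -134954951/112635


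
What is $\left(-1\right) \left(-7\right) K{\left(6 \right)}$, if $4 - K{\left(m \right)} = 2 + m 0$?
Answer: $14$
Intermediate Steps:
$K{\left(m \right)} = 2$ ($K{\left(m \right)} = 4 - \left(2 + m 0\right) = 4 - \left(2 + 0\right) = 4 - 2 = 2$)
$\left(-1\right) \left(-7\right) K{\left(6 \right)} = \left(-1\right) \left(-7\right) 2 = 7 \cdot 2 = 14$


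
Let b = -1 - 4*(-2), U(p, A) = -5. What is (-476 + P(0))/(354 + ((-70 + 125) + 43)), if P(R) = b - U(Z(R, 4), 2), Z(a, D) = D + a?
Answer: -116/113 ≈ -1.0265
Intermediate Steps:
b = 7 (b = -1 + 8 = 7)
P(R) = 12 (P(R) = 7 - 1*(-5) = 7 + 5 = 12)
(-476 + P(0))/(354 + ((-70 + 125) + 43)) = (-476 + 12)/(354 + ((-70 + 125) + 43)) = -464/(354 + (55 + 43)) = -464/(354 + 98) = -464/452 = -464*1/452 = -116/113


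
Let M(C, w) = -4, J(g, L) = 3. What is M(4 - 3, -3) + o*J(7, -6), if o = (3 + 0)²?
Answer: 23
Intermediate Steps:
o = 9 (o = 3² = 9)
M(4 - 3, -3) + o*J(7, -6) = -4 + 9*3 = -4 + 27 = 23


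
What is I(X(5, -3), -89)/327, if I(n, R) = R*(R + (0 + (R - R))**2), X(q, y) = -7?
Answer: 7921/327 ≈ 24.223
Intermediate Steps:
I(n, R) = R**2 (I(n, R) = R*(R + (0 + 0)**2) = R*(R + 0**2) = R*(R + 0) = R*R = R**2)
I(X(5, -3), -89)/327 = (-89)**2/327 = 7921*(1/327) = 7921/327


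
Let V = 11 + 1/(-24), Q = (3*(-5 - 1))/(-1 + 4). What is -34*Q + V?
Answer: 5159/24 ≈ 214.96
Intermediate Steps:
Q = -6 (Q = (3*(-6))/3 = -18*⅓ = -6)
V = 263/24 (V = 11 - 1/24 = 263/24 ≈ 10.958)
-34*Q + V = -34*(-6) + 263/24 = 204 + 263/24 = 5159/24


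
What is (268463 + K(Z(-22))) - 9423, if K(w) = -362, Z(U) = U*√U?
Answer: 258678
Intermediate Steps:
Z(U) = U^(3/2)
(268463 + K(Z(-22))) - 9423 = (268463 - 362) - 9423 = 268101 - 9423 = 258678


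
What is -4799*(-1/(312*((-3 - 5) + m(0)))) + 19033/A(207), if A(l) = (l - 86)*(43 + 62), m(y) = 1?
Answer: -923963/1321320 ≈ -0.69927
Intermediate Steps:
A(l) = -9030 + 105*l (A(l) = (-86 + l)*105 = -9030 + 105*l)
-4799*(-1/(312*((-3 - 5) + m(0)))) + 19033/A(207) = -4799*(-1/(312*((-3 - 5) + 1))) + 19033/(-9030 + 105*207) = -4799*(-1/(312*(-8 + 1))) + 19033/(-9030 + 21735) = -4799/((12*(-7))*(-26)) + 19033/12705 = -4799/((-84*(-26))) + 19033*(1/12705) = -4799/2184 + 2719/1815 = -923963/1321320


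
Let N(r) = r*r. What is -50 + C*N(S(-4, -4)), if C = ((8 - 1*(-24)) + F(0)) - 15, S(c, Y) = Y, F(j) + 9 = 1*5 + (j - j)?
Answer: 158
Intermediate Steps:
F(j) = -4 (F(j) = -9 + (1*5 + (j - j)) = -9 + (5 + 0) = -9 + 5 = -4)
C = 13 (C = ((8 - 1*(-24)) - 4) - 15 = ((8 + 24) - 4) - 15 = (32 - 4) - 15 = 28 - 15 = 13)
N(r) = r²
-50 + C*N(S(-4, -4)) = -50 + 13*(-4)² = -50 + 13*16 = -50 + 208 = 158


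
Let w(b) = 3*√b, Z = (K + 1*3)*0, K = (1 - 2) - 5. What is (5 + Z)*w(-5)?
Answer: 15*I*√5 ≈ 33.541*I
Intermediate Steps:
K = -6 (K = -1 - 5 = -6)
Z = 0 (Z = (-6 + 1*3)*0 = (-6 + 3)*0 = -3*0 = 0)
(5 + Z)*w(-5) = (5 + 0)*(3*√(-5)) = 5*(3*(I*√5)) = 5*(3*I*√5) = 15*I*√5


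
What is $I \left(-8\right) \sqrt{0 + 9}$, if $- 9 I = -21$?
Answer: $-56$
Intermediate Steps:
$I = \frac{7}{3}$ ($I = \left(- \frac{1}{9}\right) \left(-21\right) = \frac{7}{3} \approx 2.3333$)
$I \left(-8\right) \sqrt{0 + 9} = \frac{7}{3} \left(-8\right) \sqrt{0 + 9} = - \frac{56 \sqrt{9}}{3} = \left(- \frac{56}{3}\right) 3 = -56$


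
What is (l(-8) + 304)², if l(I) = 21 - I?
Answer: 110889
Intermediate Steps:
(l(-8) + 304)² = ((21 - 1*(-8)) + 304)² = ((21 + 8) + 304)² = (29 + 304)² = 333² = 110889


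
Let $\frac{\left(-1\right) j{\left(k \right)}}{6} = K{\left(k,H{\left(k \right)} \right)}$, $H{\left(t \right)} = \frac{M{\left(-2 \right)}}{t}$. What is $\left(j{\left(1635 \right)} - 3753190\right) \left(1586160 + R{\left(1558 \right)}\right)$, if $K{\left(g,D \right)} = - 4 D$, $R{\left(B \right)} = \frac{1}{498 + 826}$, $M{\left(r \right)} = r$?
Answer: $- \frac{2147840560249167003}{360790} \approx -5.9532 \cdot 10^{12}$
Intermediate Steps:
$R{\left(B \right)} = \frac{1}{1324}$
$H{\left(t \right)} = - \frac{2}{t}$
$j{\left(k \right)} = - \frac{48}{k}$ ($j{\left(k \right)} = - 6 \left(- 4 \left(- \frac{2}{k}\right)\right) = - 6 \frac{8}{k} = - \frac{48}{k}$)
$\left(j{\left(1635 \right)} - 3753190\right) \left(1586160 + R{\left(1558 \right)}\right) = \left(- \frac{48}{1635} - 3753190\right) \left(1586160 + \frac{1}{1324}\right) = \left(\left(-48\right) \frac{1}{1635} - 3753190\right) \frac{2100075841}{1324} = \left(- \frac{16}{545} - 3753190\right) \frac{2100075841}{1324} = \left(- \frac{2045488566}{545}\right) \frac{2100075841}{1324} = - \frac{2147840560249167003}{360790}$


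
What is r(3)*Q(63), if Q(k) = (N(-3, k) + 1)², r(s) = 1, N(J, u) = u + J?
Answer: 3721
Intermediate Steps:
N(J, u) = J + u
Q(k) = (-2 + k)² (Q(k) = ((-3 + k) + 1)² = (-2 + k)²)
r(3)*Q(63) = 1*(-2 + 63)² = 1*61² = 1*3721 = 3721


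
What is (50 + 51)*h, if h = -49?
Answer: -4949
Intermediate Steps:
(50 + 51)*h = (50 + 51)*(-49) = 101*(-49) = -4949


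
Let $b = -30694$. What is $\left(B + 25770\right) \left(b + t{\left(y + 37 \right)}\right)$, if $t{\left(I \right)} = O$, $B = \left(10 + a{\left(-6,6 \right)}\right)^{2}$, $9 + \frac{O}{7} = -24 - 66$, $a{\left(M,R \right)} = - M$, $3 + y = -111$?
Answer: $-816878062$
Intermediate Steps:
$y = -114$ ($y = -3 - 111 = -114$)
$O = -693$ ($O = -63 + 7 \left(-24 - 66\right) = -63 + 7 \left(-90\right) = -63 - 630 = -693$)
$B = 256$ ($B = \left(10 - -6\right)^{2} = \left(10 + 6\right)^{2} = 16^{2} = 256$)
$t{\left(I \right)} = -693$
$\left(B + 25770\right) \left(b + t{\left(y + 37 \right)}\right) = \left(256 + 25770\right) \left(-30694 - 693\right) = 26026 \left(-31387\right) = -816878062$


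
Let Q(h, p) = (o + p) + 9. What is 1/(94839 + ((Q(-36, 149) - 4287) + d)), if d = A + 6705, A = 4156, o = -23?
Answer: 1/101548 ≈ 9.8476e-6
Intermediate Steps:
Q(h, p) = -14 + p (Q(h, p) = (-23 + p) + 9 = -14 + p)
d = 10861 (d = 4156 + 6705 = 10861)
1/(94839 + ((Q(-36, 149) - 4287) + d)) = 1/(94839 + (((-14 + 149) - 4287) + 10861)) = 1/(94839 + ((135 - 4287) + 10861)) = 1/(94839 + (-4152 + 10861)) = 1/(94839 + 6709) = 1/101548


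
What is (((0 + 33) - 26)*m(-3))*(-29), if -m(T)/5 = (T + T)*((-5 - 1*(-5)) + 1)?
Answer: -6090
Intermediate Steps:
m(T) = -10*T (m(T) = -5*(T + T)*((-5 - 1*(-5)) + 1) = -5*2*T*((-5 + 5) + 1) = -5*2*T*(0 + 1) = -5*2*T = -10*T)
(((0 + 33) - 26)*m(-3))*(-29) = (((0 + 33) - 26)*(-10*(-3)))*(-29) = ((33 - 26)*30)*(-29) = (7*30)*(-29) = 210*(-29) = -6090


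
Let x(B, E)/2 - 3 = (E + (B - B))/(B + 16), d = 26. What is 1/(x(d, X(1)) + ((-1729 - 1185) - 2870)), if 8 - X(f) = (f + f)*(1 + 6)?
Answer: -7/40448 ≈ -0.00017306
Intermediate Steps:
X(f) = 8 - 14*f (X(f) = 8 - (f + f)*(1 + 6) = 8 - 2*f*7 = 8 - 14*f)
x(B, E) = 6 + 2*E/(16 + B) (x(B, E) = 6 + 2*((E + (B - B))/(B + 16)) = 6 + 2*((E + 0)/(16 + B)) = 6 + 2*(E/(16 + B)) = 6 + 2*E/(16 + B))
1/(x(d, X(1)) + ((-1729 - 1185) - 2870)) = 1/(2*(48 + (8 - 14*1) + 3*26)/(16 + 26) + ((-1729 - 1185) - 2870)) = 1/(2*(48 + (8 - 14) + 78)/42 + (-2914 - 2870)) = 1/(2*(1/42)*(48 - 6 + 78) - 5784) = 1/(2*(1/42)*120 - 5784) = 1/(40/7 - 5784) = 1/(-40448/7) = -7/40448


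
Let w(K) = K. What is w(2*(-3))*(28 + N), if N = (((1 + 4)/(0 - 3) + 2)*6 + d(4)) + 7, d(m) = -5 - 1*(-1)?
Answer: -198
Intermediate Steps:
d(m) = -4 (d(m) = -5 + 1 = -4)
N = 5 (N = (((1 + 4)/(0 - 3) + 2)*6 - 4) + 7 = ((5/(-3) + 2)*6 - 4) + 7 = ((5*(-⅓) + 2)*6 - 4) + 7 = ((-5/3 + 2)*6 - 4) + 7 = ((⅓)*6 - 4) + 7 = (2 - 4) + 7 = -2 + 7 = 5)
w(2*(-3))*(28 + N) = (2*(-3))*(28 + 5) = -6*33 = -198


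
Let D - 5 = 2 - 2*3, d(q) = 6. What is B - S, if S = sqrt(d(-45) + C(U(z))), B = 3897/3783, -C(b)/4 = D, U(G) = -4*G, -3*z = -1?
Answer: 1299/1261 - sqrt(2) ≈ -0.38408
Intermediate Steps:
z = 1/3 (z = -1/3*(-1) = 1/3 ≈ 0.33333)
D = 1 (D = 5 + (2 - 2*3) = 5 + (2 - 6) = 5 - 4 = 1)
C(b) = -4 (C(b) = -4*1 = -4)
B = 1299/1261 (B = 3897*(1/3783) = 1299/1261 ≈ 1.0301)
S = sqrt(2) (S = sqrt(6 - 4) = sqrt(2) ≈ 1.4142)
B - S = 1299/1261 - sqrt(2)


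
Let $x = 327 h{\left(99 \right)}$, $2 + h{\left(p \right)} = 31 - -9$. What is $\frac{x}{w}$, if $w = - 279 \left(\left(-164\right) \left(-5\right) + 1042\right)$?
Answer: $- \frac{109}{4557} \approx -0.023919$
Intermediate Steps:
$h{\left(p \right)} = 38$ ($h{\left(p \right)} = -2 + \left(31 - -9\right) = -2 + \left(31 + 9\right) = -2 + 40 = 38$)
$w = -519498$ ($w = - 279 \left(820 + 1042\right) = \left(-279\right) 1862 = -519498$)
$x = 12426$ ($x = 327 \cdot 38 = 12426$)
$\frac{x}{w} = \frac{12426}{-519498} = 12426 \left(- \frac{1}{519498}\right) = - \frac{109}{4557}$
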